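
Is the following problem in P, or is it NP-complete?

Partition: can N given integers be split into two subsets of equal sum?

This problem is NP-complete: Subset Sum reduces to it (one of Karp's 21 NP-complete problems).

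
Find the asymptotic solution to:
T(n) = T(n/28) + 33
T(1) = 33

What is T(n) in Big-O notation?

Each step divides n by 28 and adds 33. After log_28(n) steps, T(n) = O(log n).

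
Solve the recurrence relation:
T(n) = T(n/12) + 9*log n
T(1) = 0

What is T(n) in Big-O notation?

Each of the log_12(n) levels adds O(log n). T(n) = O(log^2 n).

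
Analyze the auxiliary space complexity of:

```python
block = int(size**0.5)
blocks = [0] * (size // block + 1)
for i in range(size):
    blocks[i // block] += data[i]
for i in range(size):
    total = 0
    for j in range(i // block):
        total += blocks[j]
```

Space complexity: O(sqrt(n)).
Storage scales with sqrt(n).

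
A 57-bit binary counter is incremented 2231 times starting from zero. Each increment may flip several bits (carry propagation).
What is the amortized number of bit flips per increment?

Bit i flips on every 2^i-th increment, so over 2231 increments bit i flips floor(2231/2^i) times. Summing over i: total flips < 2 * 2231. Amortized: < 2 = O(1) per increment.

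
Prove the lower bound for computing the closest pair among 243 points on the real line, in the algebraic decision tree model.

Reduction from element distinctness: given 243 reals, the closest-pair distance is 0 iff two are equal. Element distinctness has an Omega(n log n) lower bound in the algebraic decision tree model (Ben-Or). Therefore closest pair on a line also requires Omega(n log n). Sorting then a linear scan achieves this.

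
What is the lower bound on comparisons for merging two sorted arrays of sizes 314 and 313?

Adversary argument: with sizes 314 and 313 (differing by at most 1), interleave the two arrays so that every consecutive pair in the output comes from different inputs. Then each of the 626 adjacent output pairs must be directly compared, or the algorithm cannot determine their relative order. So 626 comparisons are necessary; standard merge achieves this.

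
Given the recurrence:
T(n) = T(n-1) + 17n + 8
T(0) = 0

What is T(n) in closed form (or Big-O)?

Dominant term in sum is 17*sum(i, i=1..n) = 17*n*(n+1)/2 = O(n^2).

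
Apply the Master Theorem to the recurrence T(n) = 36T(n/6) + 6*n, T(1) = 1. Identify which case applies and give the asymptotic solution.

a=36, b=6, f(n)=6*n.
log_6(36) = 2 > 1.
Since f(n) = O(n^1) is polynomially smaller than n^2, Case 1 applies.
T(n) = Theta(n^2).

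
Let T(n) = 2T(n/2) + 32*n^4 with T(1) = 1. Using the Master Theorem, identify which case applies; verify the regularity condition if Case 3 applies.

a=2, b=2, f(n)=32*n^4.
log_2(2) = 1 < 4.
f(n) = Omega(n^(1+epsilon)) for some epsilon > 0, so Case 3 is the candidate.
Regularity: a*f(n/b) = 2*32*(n/2)^4 = (2/16)*32*n^4 <= c*f(n) with c = 2/16 < 1. Satisfied.
Case 3: T(n) = Theta(n^4).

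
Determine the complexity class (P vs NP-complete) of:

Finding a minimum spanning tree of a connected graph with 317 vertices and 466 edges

This problem is in P: Kruskal's / Prim's algorithms run in polynomial time.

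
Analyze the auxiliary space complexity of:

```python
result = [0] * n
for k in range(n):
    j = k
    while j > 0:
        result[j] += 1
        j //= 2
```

Space complexity: O(n).
Auxiliary storage grows linearly with the input size n in the worst case.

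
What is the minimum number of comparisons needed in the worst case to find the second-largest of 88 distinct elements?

Lower bound: finding the max needs 88-1 comparisons. By the adversary weight-doubling argument, the max must personally win >= ceil(log_2(88)) = 7 comparisons; the 2nd-largest is among those 7 losers, needing 7-1 more comparisons. Total >= 88-1 + 7-1 = 93. A balanced knockout tournament achieves this.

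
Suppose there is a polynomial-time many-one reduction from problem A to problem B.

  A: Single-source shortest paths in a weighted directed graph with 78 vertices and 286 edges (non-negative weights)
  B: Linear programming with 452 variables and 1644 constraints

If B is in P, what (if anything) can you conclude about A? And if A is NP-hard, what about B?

A poly-time reduction A <=_p B means any A-instance can be transformed to a B-instance in poly time.
If B is in P: compose the reduction with B's poly-time algorithm to solve A in poly time, so A is in P.
If A is NP-hard: every NP problem reduces to A, which reduces to B; composing reductions, every NP problem reduces to B, so B is NP-hard.
(Here in fact A is P and B is P.)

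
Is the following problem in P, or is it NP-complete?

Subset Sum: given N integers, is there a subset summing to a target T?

This problem is NP-complete: one of Karp's 21 NP-complete problems.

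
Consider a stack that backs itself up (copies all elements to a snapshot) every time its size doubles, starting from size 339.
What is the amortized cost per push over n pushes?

Backups occur at sizes 339, 678, 1356, ..., copying 339 + 678 + 1356 + ... <= 2n elements total (geometric series). Spread over n pushes, the amortized backup cost is O(1) per push.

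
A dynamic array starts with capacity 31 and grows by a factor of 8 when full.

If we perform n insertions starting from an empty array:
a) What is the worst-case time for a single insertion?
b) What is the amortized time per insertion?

(a) Worst-case single insertion: O(n) -- when the array is full at capacity c, the resize copies all c elements, and c can be Theta(n).
(b) Resizes happen at sizes 31, 248, 1984, ... Total copy cost for n insertions: 31 + 248 + ... = O(n) (geometric series with ratio 1/8). Amortized cost per insertion: O(n)/n = O(1).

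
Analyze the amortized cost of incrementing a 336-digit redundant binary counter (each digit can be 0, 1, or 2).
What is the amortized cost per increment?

A redundant counter on 336 digits allows digit values 0, 1, 2. Increment adds 1 to the least significant digit and carries any 2 to a 0 plus +1 on the next digit. With potential Phi = (number of 2-digits), each increment does O(1) actual work plus a chain of carries, each of which decreases Phi by 1. Amortized O(1).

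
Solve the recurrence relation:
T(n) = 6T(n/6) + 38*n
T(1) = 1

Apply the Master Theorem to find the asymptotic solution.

a=6, b=6, f(n)=38*n. log_6(6) = 1. Case 2: T(n) = O(n log n).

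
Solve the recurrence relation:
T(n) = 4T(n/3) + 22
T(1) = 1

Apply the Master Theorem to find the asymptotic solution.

a=4, b=3, f(n)=22. log_3(4) = 1.262. Case 1 of Master Theorem: T(n) = O(n^1.262).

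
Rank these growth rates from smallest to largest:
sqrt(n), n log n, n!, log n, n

Ordered by growth rate: log n < sqrt(n) < n < n log n < n!.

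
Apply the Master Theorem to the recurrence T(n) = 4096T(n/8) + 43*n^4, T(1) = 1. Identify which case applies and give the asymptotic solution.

a=4096, b=8, f(n)=43*n^4.
log_8(4096) = 4, so n^(log_b(a)) = n^4.
f(n) = Theta(n^4), so Case 2 applies.
T(n) = Theta(n^4 log n).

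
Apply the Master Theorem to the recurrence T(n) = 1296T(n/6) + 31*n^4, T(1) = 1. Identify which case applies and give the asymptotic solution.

a=1296, b=6, f(n)=31*n^4.
log_6(1296) = 4, so n^(log_b(a)) = n^4.
f(n) = Theta(n^4), so Case 2 applies.
T(n) = Theta(n^4 log n).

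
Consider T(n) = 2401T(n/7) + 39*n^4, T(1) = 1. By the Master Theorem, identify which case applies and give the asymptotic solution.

a=2401, b=7, f(n)=39*n^4.
log_7(2401) = 4, so n^(log_b(a)) = n^4.
f(n) = Theta(n^4), so Case 2 applies.
T(n) = Theta(n^4 log n).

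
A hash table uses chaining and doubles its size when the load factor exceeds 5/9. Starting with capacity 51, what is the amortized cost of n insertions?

Rehashing occurs when load exceeds 5/9. Total rehash cost is geometric series summing to O(n). Each insertion itself is O(1). Amortized: O(1).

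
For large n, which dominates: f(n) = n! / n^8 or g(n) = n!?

g(n) = n! grows faster: the ratio n!/(n!/n^8) = n^8 -> infinity.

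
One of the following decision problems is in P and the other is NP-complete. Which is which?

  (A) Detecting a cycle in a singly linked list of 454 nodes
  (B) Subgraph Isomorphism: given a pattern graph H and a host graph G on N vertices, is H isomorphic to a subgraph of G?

(A) is P: Floyd's tortoise-and-hare runs in O(n) time, O(1) space.
(B) is NP-complete: generalizes Clique and Hamiltonian Path (pattern size is part of the input).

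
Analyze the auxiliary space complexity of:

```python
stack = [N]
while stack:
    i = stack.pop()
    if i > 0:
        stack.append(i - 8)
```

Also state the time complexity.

Space complexity: O(1).
Only a constant amount of auxiliary storage is used; nothing grows with n.
Time complexity: O(n).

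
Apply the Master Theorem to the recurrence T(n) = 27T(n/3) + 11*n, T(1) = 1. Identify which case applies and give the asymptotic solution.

a=27, b=3, f(n)=11*n.
log_3(27) = 3 > 1.
Since f(n) = O(n^1) is polynomially smaller than n^3, Case 1 applies.
T(n) = Theta(n^3).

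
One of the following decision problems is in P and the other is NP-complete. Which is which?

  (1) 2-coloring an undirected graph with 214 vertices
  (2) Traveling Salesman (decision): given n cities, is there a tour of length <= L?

(1) is P: 2-coloring is bipartiteness testing via BFS, O(V+E).
(2) is NP-complete: reduces from Hamiltonian Cycle.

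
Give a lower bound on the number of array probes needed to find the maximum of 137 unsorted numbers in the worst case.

Adversary: any unprobed cell could hold a value larger than everything seen so far. If fewer than 137 cells are probed, the adversary places the max in an unprobed cell. So all 137 cells must be examined; together with 137-1 comparisons this is tight.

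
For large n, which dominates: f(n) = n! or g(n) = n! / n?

f(n) = n! grows faster: the ratio n!/(n!/n) = n -> infinity.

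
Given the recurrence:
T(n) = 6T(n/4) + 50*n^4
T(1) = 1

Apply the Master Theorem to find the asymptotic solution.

a=6, b=4, f(n)=50*n^4. log_4(6) = 1.292 < 4. Case 3: T(n) = O(n^4).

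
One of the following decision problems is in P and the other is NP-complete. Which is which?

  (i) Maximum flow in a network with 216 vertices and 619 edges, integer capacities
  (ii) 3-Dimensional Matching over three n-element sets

(i) is P: Edmonds-Karp / push-relabel run in polynomial time.
(ii) is NP-complete: one of Karp's 21 NP-complete problems.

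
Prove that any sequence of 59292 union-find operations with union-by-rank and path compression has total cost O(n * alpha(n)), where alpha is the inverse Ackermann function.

Using Tarjan's analysis with rank-based potential function. Union-by-rank keeps tree height O(log n). Path compression flattens paths during find. For n = 59292 operations, total cost is O(n * alpha(n)), effectively O(n) since alpha grows incredibly slowly.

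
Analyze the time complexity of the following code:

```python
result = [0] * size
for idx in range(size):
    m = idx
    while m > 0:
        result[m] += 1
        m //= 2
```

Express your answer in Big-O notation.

Time complexity: O(n log n).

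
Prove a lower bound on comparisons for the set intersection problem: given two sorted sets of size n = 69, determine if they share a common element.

For two sorted arrays of size n = 69, any correct algorithm must examine Omega(n) elements. If fewer are examined, an adversary places a common element in an unexamined gap. A merge-based scan achieves O(n), so the bound is tight.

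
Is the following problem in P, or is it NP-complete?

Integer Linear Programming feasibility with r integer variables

This problem is NP-complete: ILP feasibility is NP-complete (LP relaxation is in P).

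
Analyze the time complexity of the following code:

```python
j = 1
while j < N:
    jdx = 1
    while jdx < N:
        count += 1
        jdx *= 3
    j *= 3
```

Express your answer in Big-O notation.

Time complexity: O(log^2 n).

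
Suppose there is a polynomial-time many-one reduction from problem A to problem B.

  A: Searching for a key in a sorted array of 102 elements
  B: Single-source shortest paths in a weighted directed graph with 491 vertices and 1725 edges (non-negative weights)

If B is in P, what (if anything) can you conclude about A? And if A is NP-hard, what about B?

A poly-time reduction A <=_p B means any A-instance can be transformed to a B-instance in poly time.
If B is in P: compose the reduction with B's poly-time algorithm to solve A in poly time, so A is in P.
If A is NP-hard: every NP problem reduces to A, which reduces to B; composing reductions, every NP problem reduces to B, so B is NP-hard.
(Here in fact A is P and B is P.)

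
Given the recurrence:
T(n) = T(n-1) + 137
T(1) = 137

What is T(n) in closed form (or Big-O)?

Unrolling: T(n) = T(n-1) + 137 = T(n-2) + 2*137 = ... = T(1) + (n-1)*137 = 137 + (n-1)*137 = 137n.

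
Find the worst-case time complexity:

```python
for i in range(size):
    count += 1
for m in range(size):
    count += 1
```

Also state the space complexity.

Time complexity: O(n).
Space complexity: O(1).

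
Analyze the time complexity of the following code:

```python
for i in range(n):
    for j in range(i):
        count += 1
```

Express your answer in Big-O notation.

Time complexity: O(n^2).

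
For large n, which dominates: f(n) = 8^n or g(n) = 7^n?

f(n) = 8^n grows faster: (8/7)^n -> infinity since 8/7 > 1.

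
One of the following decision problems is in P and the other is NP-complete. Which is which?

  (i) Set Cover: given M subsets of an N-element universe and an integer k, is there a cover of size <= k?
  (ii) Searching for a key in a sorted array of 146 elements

(i) is NP-complete: one of Karp's 21 NP-complete problems (with k part of the input).
(ii) is P: binary search runs in O(log n).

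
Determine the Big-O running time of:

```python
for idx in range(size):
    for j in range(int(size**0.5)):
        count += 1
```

Time complexity: O(n * sqrt(n)).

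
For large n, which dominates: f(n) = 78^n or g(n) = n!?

g(n) = n! grows faster: n!/78^n -> infinity by Stirling.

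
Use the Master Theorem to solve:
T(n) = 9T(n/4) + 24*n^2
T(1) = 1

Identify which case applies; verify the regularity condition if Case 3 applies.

a=9, b=4, f(n)=24*n^2.
log_4(9) = 1.585 < 2.
f(n) = Omega(n^(1.585+epsilon)) for some epsilon > 0, so Case 3 is the candidate.
Regularity: a*f(n/b) = 9*24*(n/4)^2 = (9/16)*24*n^2 <= c*f(n) with c = 9/16 < 1. Satisfied.
Case 3: T(n) = Theta(n^2).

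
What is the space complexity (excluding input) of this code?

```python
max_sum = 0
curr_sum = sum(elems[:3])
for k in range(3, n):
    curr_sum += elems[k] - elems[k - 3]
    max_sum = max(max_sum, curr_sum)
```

Space complexity: O(1).
Only a constant amount of auxiliary storage is used; nothing grows with n.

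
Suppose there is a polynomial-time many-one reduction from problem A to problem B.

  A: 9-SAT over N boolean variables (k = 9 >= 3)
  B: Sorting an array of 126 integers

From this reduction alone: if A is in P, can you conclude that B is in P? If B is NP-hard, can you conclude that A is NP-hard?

A poly-time reduction A <=_p B transfers tractability DOWN (B easy => A easy) and hardness UP (A hard => B hard), not the reverse.
From A in P, the reduction alone does NOT give B in P: any problem in P trivially reduces to SAT, yet SAT is not known to be in P.
From B NP-hard, the reduction alone does NOT give A NP-hard: again, easy problems reduce to hard ones.
(Here in fact A is NP-complete and B is in P, so no such reduction is known -- its existence would imply P = NP; the analysis concerns only what the assumed reduction would or would not let you conclude.)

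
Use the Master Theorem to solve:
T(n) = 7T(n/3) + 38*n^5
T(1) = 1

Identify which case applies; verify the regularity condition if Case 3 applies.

a=7, b=3, f(n)=38*n^5.
log_3(7) = 1.771 < 5.
f(n) = Omega(n^(1.771+epsilon)) for some epsilon > 0, so Case 3 is the candidate.
Regularity: a*f(n/b) = 7*38*(n/3)^5 = (7/243)*38*n^5 <= c*f(n) with c = 7/243 < 1. Satisfied.
Case 3: T(n) = Theta(n^5).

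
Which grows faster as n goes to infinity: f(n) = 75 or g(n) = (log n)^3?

g(n) = (log n)^3 grows faster: any unbounded function dominates a constant.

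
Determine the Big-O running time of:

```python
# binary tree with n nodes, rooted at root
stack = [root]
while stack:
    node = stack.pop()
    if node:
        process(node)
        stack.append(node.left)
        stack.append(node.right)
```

Time complexity: O(n).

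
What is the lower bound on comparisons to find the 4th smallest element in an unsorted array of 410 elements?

Finding the 4th smallest of 410 elements requires Omega(n) comparisons. Every element must participate in at least one comparison; otherwise it could be the 4th smallest.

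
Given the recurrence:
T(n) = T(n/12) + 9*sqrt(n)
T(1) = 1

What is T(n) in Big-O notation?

Each level contributes sqrt(n/12^k). Geometric series with ratio 1/sqrt(12) < 1 sums to O(sqrt(n)).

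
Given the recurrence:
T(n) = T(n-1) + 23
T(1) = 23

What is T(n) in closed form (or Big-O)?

Unrolling: T(n) = T(n-1) + 23 = T(n-2) + 2*23 = ... = T(1) + (n-1)*23 = 23 + (n-1)*23 = 23n.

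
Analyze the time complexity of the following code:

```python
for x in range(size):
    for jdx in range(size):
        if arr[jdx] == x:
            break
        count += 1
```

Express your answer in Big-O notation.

Time complexity: O(n^2).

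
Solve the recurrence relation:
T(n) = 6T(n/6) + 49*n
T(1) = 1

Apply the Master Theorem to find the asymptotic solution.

a=6, b=6, f(n)=49*n. log_6(6) = 1. Case 2: T(n) = O(n log n).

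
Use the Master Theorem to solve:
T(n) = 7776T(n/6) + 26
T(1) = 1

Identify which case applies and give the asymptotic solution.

a=7776, b=6, f(n)=26.
log_6(7776) = 5 > 0.
Since f(n) = O(n^0) is polynomially smaller than n^5, Case 1 applies.
T(n) = Theta(n^5).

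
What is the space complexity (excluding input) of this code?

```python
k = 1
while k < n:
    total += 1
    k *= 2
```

Space complexity: O(1).
Only a constant amount of auxiliary storage is used; nothing grows with n.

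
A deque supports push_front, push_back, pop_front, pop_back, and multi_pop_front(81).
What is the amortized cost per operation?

Assign 2 credits to each push operation. A pop uses 1 saved credit. multi_pop_front(81) uses up to 81 saved credits from previous pushes. Credits never go negative. Amortized cost is O(1).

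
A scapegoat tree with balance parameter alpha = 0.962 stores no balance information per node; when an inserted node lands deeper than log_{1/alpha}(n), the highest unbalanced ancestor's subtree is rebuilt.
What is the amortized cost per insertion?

Search/insert path is O(log n). A rebuild of a subtree of size s costs O(s), but with alpha = 0.962 at least Omega(s) insertions must have occurred in that subtree since its last rebuild. Charging O(1) of the rebuild to each such insertion gives O(log n) amortized.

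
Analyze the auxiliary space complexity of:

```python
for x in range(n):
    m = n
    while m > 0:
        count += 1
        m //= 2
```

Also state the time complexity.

Space complexity: O(1).
Only a constant amount of auxiliary storage is used; nothing grows with n.
Time complexity: O(n log n).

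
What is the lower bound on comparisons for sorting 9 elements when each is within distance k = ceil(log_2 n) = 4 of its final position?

Partition the 9 positions into floor(n/k) blocks of k = 4 consecutive positions; any permutation within a block keeps every element within k of its final position, so there are at least (k!)^(n/k) distinguishable inputs. Lower bound: log_2((k!)^(n/k)) = (n/k) * log_2(k!) = Theta(n log k); with k = ceil(log_2 n), this is Omega(n log log n).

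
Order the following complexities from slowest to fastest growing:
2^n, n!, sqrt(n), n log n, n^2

Ordered by growth rate: sqrt(n) < n log n < n^2 < 2^n < n!.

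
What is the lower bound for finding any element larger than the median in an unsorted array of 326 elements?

To find an element larger than the median of 326 elements, we must see Omega(n) elements. Without seeing enough elements, an adversary can make any unseen element the median.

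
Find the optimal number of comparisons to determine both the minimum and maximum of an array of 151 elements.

Naive approach: 300 comparisons (150 for max + 150 for min).
Optimal: Compare elements in pairs first (floor(n/2) = 75 comparisons), then find max among winners and min among losers (75 comparisons each).
Total: ceil(3n/2) - 2 = 225 comparisons. An adversary argument shows this is also a lower bound.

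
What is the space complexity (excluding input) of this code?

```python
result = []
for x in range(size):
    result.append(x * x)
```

Space complexity: O(n).
Auxiliary storage grows linearly with the input size n in the worst case.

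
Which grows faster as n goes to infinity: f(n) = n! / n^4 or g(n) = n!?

g(n) = n! grows faster: the ratio n!/(n!/n^4) = n^4 -> infinity.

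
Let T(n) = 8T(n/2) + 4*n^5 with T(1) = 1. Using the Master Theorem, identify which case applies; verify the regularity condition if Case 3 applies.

a=8, b=2, f(n)=4*n^5.
log_2(8) = 3 < 5.
f(n) = Omega(n^(3+epsilon)) for some epsilon > 0, so Case 3 is the candidate.
Regularity: a*f(n/b) = 8*4*(n/2)^5 = (8/32)*4*n^5 <= c*f(n) with c = 8/32 < 1. Satisfied.
Case 3: T(n) = Theta(n^5).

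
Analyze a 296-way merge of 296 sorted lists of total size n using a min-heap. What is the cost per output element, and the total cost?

Maintain a min-heap of size 296 holding the current head of each list. Each output step does one extract-min (O(log 296)) and one insert of that list's next element (O(log 296)). Each of the n elements passes through the heap exactly once, so the total cost is O(n log 296), i.e. O(log 296) per output element.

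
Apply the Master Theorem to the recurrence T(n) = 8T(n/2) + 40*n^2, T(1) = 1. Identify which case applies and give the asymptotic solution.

a=8, b=2, f(n)=40*n^2.
log_2(8) = 3 > 2.
Since f(n) = O(n^2) is polynomially smaller than n^3, Case 1 applies.
T(n) = Theta(n^3).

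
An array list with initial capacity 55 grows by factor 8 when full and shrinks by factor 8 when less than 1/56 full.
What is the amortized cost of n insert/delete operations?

Using potential function Phi = |8*size - capacity|. Resizing costs are offset by potential release. Amortized O(1) per operation.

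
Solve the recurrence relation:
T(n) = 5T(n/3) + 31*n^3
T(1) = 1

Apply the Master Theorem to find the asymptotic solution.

a=5, b=3, f(n)=31*n^3. log_3(5) = 1.465 < 3. Case 3: T(n) = O(n^3).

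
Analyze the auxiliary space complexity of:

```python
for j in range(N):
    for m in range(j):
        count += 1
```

Space complexity: O(1).
Only a constant amount of auxiliary storage is used; nothing grows with n.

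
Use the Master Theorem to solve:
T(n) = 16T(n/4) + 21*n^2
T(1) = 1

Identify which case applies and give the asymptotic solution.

a=16, b=4, f(n)=21*n^2.
log_4(16) = 2, so n^(log_b(a)) = n^2.
f(n) = Theta(n^2), so Case 2 applies.
T(n) = Theta(n^2 log n).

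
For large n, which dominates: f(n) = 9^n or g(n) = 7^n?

f(n) = 9^n grows faster: (9/7)^n -> infinity since 9/7 > 1.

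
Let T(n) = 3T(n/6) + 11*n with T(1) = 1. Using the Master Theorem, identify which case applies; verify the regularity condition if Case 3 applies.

a=3, b=6, f(n)=11*n.
log_6(3) = 0.6131 < 1.
f(n) = Omega(n^(0.6131+epsilon)) for some epsilon > 0, so Case 3 is the candidate.
Regularity: a*f(n/b) = 3*11*(n/6)^1 = (3/6)*11*n^1 <= c*f(n) with c = 3/6 < 1. Satisfied.
Case 3: T(n) = Theta(n).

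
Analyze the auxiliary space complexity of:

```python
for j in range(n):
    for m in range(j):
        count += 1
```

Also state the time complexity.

Space complexity: O(1).
Only a constant amount of auxiliary storage is used; nothing grows with n.
Time complexity: O(n^2).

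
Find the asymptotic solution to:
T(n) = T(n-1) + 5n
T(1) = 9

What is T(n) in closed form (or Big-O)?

Unrolling: T(n) = 9 + 5*(2 + 3 + ... + n) = 9 + 5*(n(n+1)/2 - 1) = O(n^2).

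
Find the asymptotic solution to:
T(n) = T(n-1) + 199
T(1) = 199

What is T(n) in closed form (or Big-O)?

Unrolling: T(n) = T(n-1) + 199 = T(n-2) + 2*199 = ... = T(1) + (n-1)*199 = 199 + (n-1)*199 = 199n.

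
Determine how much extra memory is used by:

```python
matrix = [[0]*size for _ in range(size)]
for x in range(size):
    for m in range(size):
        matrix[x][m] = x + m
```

Space complexity: O(n^2).
A 2D structure of size n x n is allocated.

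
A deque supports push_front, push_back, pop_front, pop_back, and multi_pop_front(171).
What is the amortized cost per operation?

Assign 2 credits to each push operation. A pop uses 1 saved credit. multi_pop_front(171) uses up to 171 saved credits from previous pushes. Credits never go negative. Amortized cost is O(1).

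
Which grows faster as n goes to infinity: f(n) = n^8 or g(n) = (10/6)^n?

g(n) = (10/6)^n grows faster: (10/6)^n is exponential with base 10/6 > 1, dominating every polynomial.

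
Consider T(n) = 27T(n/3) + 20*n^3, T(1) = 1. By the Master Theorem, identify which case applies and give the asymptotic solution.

a=27, b=3, f(n)=20*n^3.
log_3(27) = 3, so n^(log_b(a)) = n^3.
f(n) = Theta(n^3), so Case 2 applies.
T(n) = Theta(n^3 log n).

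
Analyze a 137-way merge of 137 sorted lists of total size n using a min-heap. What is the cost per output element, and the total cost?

Maintain a min-heap of size 137 holding the current head of each list. Each output step does one extract-min (O(log 137)) and one insert of that list's next element (O(log 137)). Each of the n elements passes through the heap exactly once, so the total cost is O(n log 137), i.e. O(log 137) per output element.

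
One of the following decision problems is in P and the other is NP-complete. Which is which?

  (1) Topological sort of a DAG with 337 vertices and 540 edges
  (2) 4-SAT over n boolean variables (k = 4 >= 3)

(1) is P: DFS-based topological sort runs in O(V+E).
(2) is NP-complete: 3-SAT is NP-complete (Cook-Levin); k-SAT for k>=3 reduces from 3-SAT.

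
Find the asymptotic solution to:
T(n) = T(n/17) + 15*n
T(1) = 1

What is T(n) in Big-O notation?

Geometric series: 15*n*(1 + 1/17 + 1/17^2 + ...) = O(n). T(n) = O(n).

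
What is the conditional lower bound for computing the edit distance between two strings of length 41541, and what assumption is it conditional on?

Under SETH (the Strong Exponential Time Hypothesis), edit distance on length-41541 strings cannot be computed in O(n^(2-epsilon)) time for any epsilon > 0 (Backurs-Indyk). The reduction is from CNF-SAT via the orthogonal vectors problem.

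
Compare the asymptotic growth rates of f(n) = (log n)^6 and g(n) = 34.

f(n) = (log n)^6 grows faster: any unbounded function dominates a constant.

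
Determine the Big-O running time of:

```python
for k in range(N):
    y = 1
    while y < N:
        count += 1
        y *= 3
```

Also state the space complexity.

Time complexity: O(n log n).
Space complexity: O(1).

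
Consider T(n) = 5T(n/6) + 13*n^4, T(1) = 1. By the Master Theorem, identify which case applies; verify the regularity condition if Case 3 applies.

a=5, b=6, f(n)=13*n^4.
log_6(5) = 0.8982 < 4.
f(n) = Omega(n^(0.8982+epsilon)) for some epsilon > 0, so Case 3 is the candidate.
Regularity: a*f(n/b) = 5*13*(n/6)^4 = (5/1296)*13*n^4 <= c*f(n) with c = 5/1296 < 1. Satisfied.
Case 3: T(n) = Theta(n^4).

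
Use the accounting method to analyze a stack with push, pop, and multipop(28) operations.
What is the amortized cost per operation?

Assign 2 credits per push (1 for the push, 1 saved for a future pop). Each pop or element popped by multipop(28) uses 1 saved credit. Total credits never go negative, so amortized cost is O(1).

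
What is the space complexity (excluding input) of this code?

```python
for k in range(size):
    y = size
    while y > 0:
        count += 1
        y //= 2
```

Space complexity: O(1).
Only a constant amount of auxiliary storage is used; nothing grows with n.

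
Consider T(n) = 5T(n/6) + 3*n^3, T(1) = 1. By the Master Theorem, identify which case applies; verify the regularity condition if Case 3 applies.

a=5, b=6, f(n)=3*n^3.
log_6(5) = 0.8982 < 3.
f(n) = Omega(n^(0.8982+epsilon)) for some epsilon > 0, so Case 3 is the candidate.
Regularity: a*f(n/b) = 5*3*(n/6)^3 = (5/216)*3*n^3 <= c*f(n) with c = 5/216 < 1. Satisfied.
Case 3: T(n) = Theta(n^3).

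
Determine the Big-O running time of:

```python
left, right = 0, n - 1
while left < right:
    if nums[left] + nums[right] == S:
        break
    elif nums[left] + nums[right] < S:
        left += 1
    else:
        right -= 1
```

Time complexity: O(n).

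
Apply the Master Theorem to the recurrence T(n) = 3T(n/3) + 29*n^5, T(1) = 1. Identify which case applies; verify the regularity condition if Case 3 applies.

a=3, b=3, f(n)=29*n^5.
log_3(3) = 1 < 5.
f(n) = Omega(n^(1+epsilon)) for some epsilon > 0, so Case 3 is the candidate.
Regularity: a*f(n/b) = 3*29*(n/3)^5 = (3/243)*29*n^5 <= c*f(n) with c = 3/243 < 1. Satisfied.
Case 3: T(n) = Theta(n^5).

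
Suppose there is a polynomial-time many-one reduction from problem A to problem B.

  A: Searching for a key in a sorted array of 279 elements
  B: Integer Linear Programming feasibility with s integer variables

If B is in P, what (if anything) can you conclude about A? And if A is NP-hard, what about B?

A poly-time reduction A <=_p B means any A-instance can be transformed to a B-instance in poly time.
If B is in P: compose the reduction with B's poly-time algorithm to solve A in poly time, so A is in P.
If A is NP-hard: every NP problem reduces to A, which reduces to B; composing reductions, every NP problem reduces to B, so B is NP-hard.
(Here in fact A is P and B is NP-complete.)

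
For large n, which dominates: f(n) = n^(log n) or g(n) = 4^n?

g(n) = 4^n grows faster: take logs: log(n^(log n)) = (log n)^2, log(4^n) = n log 4; n dominates (log n)^2.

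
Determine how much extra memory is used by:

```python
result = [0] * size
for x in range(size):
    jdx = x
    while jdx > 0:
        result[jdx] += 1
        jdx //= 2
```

Space complexity: O(n).
Auxiliary storage grows linearly with the input size n in the worst case.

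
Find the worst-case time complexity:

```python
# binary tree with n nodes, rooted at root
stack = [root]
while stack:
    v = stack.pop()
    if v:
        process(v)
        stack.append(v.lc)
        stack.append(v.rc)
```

Time complexity: O(n).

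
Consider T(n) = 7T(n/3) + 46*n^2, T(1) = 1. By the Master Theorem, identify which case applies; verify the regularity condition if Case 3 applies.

a=7, b=3, f(n)=46*n^2.
log_3(7) = 1.771 < 2.
f(n) = Omega(n^(1.771+epsilon)) for some epsilon > 0, so Case 3 is the candidate.
Regularity: a*f(n/b) = 7*46*(n/3)^2 = (7/9)*46*n^2 <= c*f(n) with c = 7/9 < 1. Satisfied.
Case 3: T(n) = Theta(n^2).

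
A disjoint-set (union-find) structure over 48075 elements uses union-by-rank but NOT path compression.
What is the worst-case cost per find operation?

Union-by-rank alone keeps every tree's height <= log_2(48075) ~= 15.6. Each find traverses from a node to its root, costing O(height) = O(log n). Without path compression this bound is tight.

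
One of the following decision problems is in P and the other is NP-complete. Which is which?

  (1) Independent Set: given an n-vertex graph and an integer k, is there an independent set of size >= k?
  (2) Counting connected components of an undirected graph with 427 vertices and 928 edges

(1) is NP-complete: complement of Clique (with k part of the input).
(2) is P: BFS/DFS visits each vertex and edge once: O(V+E).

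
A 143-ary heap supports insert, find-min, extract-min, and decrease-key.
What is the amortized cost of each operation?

The 143-ary heap has height O(log_143 n). Insert sifts up: O(log_143 n). Find-min reads the root: O(1). Extract-min sifts down comparing 143 children per level: O(143 * log_143 n). Decrease-key sifts up: O(log_143 n).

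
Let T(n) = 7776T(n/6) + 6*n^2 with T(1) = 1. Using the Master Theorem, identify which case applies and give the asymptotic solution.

a=7776, b=6, f(n)=6*n^2.
log_6(7776) = 5 > 2.
Since f(n) = O(n^2) is polynomially smaller than n^5, Case 1 applies.
T(n) = Theta(n^5).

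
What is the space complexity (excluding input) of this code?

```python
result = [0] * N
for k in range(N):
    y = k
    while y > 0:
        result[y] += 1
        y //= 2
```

Space complexity: O(n).
Auxiliary storage grows linearly with the input size n in the worst case.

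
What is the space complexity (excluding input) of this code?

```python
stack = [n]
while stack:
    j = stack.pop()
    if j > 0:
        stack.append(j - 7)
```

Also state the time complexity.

Space complexity: O(1).
Only a constant amount of auxiliary storage is used; nothing grows with n.
Time complexity: O(n).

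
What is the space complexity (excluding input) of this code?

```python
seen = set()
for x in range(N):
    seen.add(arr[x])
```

Space complexity: O(n).
Auxiliary storage grows linearly with the input size n in the worst case.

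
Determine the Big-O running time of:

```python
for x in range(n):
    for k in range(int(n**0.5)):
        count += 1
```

Time complexity: O(n * sqrt(n)).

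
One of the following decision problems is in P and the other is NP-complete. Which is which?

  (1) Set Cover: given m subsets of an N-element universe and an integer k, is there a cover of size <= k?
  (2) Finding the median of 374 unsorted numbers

(1) is NP-complete: one of Karp's 21 NP-complete problems (with k part of the input).
(2) is P: linear-time selection (median-of-medians) runs in O(n).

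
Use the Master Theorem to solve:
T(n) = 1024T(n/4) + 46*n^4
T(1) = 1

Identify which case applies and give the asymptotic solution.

a=1024, b=4, f(n)=46*n^4.
log_4(1024) = 5 > 4.
Since f(n) = O(n^4) is polynomially smaller than n^5, Case 1 applies.
T(n) = Theta(n^5).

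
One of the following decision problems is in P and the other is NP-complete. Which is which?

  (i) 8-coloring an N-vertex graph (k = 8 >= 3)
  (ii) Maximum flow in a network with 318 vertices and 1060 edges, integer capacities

(i) is NP-complete: graph k-coloring for k>=3 is NP-complete by reduction from 3-SAT.
(ii) is P: Edmonds-Karp / push-relabel run in polynomial time.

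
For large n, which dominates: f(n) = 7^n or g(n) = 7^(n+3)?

f(n) = 7^n and g(n) = 7^(n+3) are Theta of each other: 7^(n+3) = 7^3 * 7^n = Theta(7^n).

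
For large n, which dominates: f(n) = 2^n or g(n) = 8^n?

g(n) = 8^n grows faster: (8/2)^n -> infinity since 8/2 > 1.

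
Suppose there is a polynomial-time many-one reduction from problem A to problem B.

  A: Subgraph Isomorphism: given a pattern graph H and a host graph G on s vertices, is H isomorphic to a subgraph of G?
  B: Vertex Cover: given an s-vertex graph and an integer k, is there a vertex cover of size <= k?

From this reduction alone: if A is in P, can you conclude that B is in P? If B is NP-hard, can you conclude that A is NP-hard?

A poly-time reduction A <=_p B transfers tractability DOWN (B easy => A easy) and hardness UP (A hard => B hard), not the reverse.
From A in P, the reduction alone does NOT give B in P: any problem in P trivially reduces to SAT, yet SAT is not known to be in P.
From B NP-hard, the reduction alone does NOT give A NP-hard: again, easy problems reduce to hard ones.
(Here in fact A is NP-complete and B is NP-complete.)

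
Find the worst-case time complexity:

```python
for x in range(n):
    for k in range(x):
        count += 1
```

Time complexity: O(n^2).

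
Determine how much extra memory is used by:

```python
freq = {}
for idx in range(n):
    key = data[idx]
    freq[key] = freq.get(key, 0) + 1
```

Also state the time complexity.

Space complexity: O(n).
Auxiliary storage grows linearly with the input size n in the worst case.
Time complexity: O(n).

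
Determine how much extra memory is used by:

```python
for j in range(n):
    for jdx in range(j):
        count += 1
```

Space complexity: O(1).
Only a constant amount of auxiliary storage is used; nothing grows with n.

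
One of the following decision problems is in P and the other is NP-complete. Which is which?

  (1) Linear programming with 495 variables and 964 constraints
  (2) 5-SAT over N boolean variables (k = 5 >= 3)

(1) is P: the ellipsoid and interior-point methods run in polynomial time.
(2) is NP-complete: 3-SAT is NP-complete (Cook-Levin); k-SAT for k>=3 reduces from 3-SAT.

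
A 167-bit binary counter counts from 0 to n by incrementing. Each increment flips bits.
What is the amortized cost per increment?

Bit i flips every 2^i increments. Total flips over n increments: sum_{i=0}^{167} n/2^i < 2n. Amortized cost: 2n/n = O(1).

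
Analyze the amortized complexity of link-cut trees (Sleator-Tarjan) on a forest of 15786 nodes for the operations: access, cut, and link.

Link-cut trees represent the forest using splay trees over preferred paths. With potential Phi = sum over nodes of log(size of virtual subtree), each access on 15786 nodes is O(log 15786) = O(log n) amortized by the splay-tree access lemma. Cut and link are O(1) plus one access.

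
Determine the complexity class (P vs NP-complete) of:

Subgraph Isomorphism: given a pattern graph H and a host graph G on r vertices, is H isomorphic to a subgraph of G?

This problem is NP-complete: generalizes Clique and Hamiltonian Path (pattern size is part of the input).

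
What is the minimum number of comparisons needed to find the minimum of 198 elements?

Finding the minimum requires 197 comparisons, identical reasoning to finding the maximum. Each comparison eliminates one candidate.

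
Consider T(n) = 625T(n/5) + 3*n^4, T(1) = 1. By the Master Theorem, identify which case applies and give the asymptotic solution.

a=625, b=5, f(n)=3*n^4.
log_5(625) = 4, so n^(log_b(a)) = n^4.
f(n) = Theta(n^4), so Case 2 applies.
T(n) = Theta(n^4 log n).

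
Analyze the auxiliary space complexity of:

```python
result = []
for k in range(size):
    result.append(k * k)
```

Space complexity: O(n).
Auxiliary storage grows linearly with the input size n in the worst case.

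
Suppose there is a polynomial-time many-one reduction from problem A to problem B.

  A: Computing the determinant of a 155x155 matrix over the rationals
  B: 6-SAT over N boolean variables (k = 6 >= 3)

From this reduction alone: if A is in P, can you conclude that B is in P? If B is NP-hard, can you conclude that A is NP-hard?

A poly-time reduction A <=_p B transfers tractability DOWN (B easy => A easy) and hardness UP (A hard => B hard), not the reverse.
From A in P, the reduction alone does NOT give B in P: any problem in P trivially reduces to SAT, yet SAT is not known to be in P.
From B NP-hard, the reduction alone does NOT give A NP-hard: again, easy problems reduce to hard ones.
(Here in fact A is P and B is NP-complete.)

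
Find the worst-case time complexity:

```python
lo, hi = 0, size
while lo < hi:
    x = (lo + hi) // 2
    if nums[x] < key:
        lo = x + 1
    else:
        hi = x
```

Time complexity: O(log n).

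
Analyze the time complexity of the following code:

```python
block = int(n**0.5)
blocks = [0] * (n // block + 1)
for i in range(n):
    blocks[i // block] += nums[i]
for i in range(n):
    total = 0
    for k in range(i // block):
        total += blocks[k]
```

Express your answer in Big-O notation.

Time complexity: O(n * sqrt(n)).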